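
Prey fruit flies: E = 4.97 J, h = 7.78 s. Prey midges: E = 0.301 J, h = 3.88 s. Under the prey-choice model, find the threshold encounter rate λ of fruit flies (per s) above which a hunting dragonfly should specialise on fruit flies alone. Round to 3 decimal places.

At the threshold, the rate on fruit flies alone equals the profitability of midges: λ·4.97/(1 + λ·7.78) = 0.301/3.88 = 0.07758.
Rearranging, λ(4.97 − 0.07758×7.78) = 0.07758, so λ = 0.07758/4.366 = 0.01777 per s.

0.018 per s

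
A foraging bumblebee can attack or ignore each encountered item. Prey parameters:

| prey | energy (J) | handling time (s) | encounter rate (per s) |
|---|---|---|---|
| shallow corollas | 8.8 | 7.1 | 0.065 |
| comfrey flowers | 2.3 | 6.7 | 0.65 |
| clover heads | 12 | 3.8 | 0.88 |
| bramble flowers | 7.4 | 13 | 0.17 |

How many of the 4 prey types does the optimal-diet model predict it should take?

Rank by E/h (J/s): clover heads 3.16, shallow corollas 1.24, bramble flowers 0.569, comfrey flowers 0.343. Include each in turn until the next type's E/h falls below the running intake rate.
Rate on top 1: 2.431. shallow corollas: 1.24 < 2.431 → exclude; stop.
Optimal diet: clover heads — 1 of 4 types.

1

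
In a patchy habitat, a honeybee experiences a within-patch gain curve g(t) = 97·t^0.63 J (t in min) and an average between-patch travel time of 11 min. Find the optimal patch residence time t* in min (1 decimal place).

18.7 min

Optimal t* satisfies g'(t*) = g(t*)/(T + t*).
g'(t) = 0.63·97·t^-0.37. Setting 0.63·97·t^-0.37 = 97·t^0.63/(11+t) gives 0.63(11+t) = t, so 0.37·t = 0.63×11.
t* = 0.63×11/0.37 = 18.73 min.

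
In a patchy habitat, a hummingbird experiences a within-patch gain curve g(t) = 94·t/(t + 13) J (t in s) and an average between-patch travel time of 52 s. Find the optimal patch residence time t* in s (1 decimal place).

26.0 s

By the marginal value theorem, leave when the instantaneous gain rate g'(t) equals the habitat-wide average g(t)/(T + t).
g'(t) = 94·13/(t + 13)². Setting 94·13/(t+13)² = 94t/[(t+13)(52+t)] gives 13(52+t) = t(t+13), so t² = 13×52 = 676.
t* = √676 = 26 s.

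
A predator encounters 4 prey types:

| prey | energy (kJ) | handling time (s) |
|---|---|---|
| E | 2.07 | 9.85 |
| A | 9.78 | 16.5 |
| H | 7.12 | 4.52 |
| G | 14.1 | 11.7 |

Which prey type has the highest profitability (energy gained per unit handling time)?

In descending order of E/h:
H: 7.12/4.52 = 1.58 kJ/s
G: 14.1/11.7 = 1.21 kJ/s
A: 9.78/16.5 = 0.593 kJ/s
E: 2.07/9.85 = 0.21 kJ/s

H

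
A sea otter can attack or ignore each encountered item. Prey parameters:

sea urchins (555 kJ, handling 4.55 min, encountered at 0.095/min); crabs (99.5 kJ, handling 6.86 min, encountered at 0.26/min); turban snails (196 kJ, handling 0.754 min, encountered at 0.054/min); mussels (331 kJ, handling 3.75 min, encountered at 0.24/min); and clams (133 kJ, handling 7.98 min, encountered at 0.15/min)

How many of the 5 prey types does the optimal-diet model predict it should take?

3

Profitabilities (E/h, kJ/min): turban snails 260, sea urchins 122, mussels 88.3, clams 16.7, crabs 14.5. Add prey in this order while the next type's profitability exceeds the intake rate on those already taken.
Rate on top 1: 10.17. sea urchins: 122 > 10.17 → include.
Rate on top 2: 42.98. mussels: 88.3 > 42.98 → include.
Rate on top 3: 60.16. clams: 16.7 < 60.16 → exclude; stop.
Optimal diet: turban snails, sea urchins, mussels — 3 of 5 types.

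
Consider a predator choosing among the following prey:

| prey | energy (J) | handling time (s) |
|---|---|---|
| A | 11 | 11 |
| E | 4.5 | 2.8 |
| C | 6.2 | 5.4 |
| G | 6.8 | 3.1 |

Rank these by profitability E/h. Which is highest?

Profitability E/h (J/s): A = 11/11 = 1, E = 4.5/2.8 = 1.61, C = 6.2/5.4 = 1.15, G = 6.8/3.1 = 2.19.
Ranked: G > E > C > A.

G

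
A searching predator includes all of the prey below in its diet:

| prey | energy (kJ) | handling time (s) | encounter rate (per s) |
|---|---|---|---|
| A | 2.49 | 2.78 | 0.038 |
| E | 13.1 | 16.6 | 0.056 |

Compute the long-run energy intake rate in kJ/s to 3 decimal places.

R = (0.038×2.49 + 0.056×13.1) / (1 + 0.038×2.78 + 0.056×16.6) = 0.8282/2.035 = 0.4069 kJ/s.

0.407 kJ/s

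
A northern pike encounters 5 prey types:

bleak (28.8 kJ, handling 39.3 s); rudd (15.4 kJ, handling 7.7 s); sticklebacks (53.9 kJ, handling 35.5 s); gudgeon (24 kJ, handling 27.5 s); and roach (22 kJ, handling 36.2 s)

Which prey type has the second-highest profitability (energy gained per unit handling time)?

In descending order of E/h:
rudd: 15.4/7.7 = 2 kJ/s
sticklebacks: 53.9/35.5 = 1.52 kJ/s
gudgeon: 24/27.5 = 0.873 kJ/s
bleak: 28.8/39.3 = 0.733 kJ/s
roach: 22/36.2 = 0.608 kJ/s

sticklebacks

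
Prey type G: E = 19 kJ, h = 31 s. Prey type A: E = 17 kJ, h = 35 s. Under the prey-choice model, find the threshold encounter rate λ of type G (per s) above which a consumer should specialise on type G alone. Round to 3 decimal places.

The zero-one rule: include type A iff E₂/h₂ > λE₁/(1+λh₁). Equality gives the switch point.
λE₁h₂ = E₂ + λE₂h₁ ⇒ λ = E₂/(E₁h₂ − E₂h₁) = 17/(665 − 527) = 0.1232 per s.

0.123 per s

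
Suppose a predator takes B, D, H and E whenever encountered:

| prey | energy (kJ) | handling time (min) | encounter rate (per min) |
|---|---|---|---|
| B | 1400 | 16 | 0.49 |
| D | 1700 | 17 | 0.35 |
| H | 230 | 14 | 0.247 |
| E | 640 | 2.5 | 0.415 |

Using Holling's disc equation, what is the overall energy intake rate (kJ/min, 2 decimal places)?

83.14 kJ/min

Energy encountered per unit search time: 0.49×1400 + 0.35×1700 + 0.247×230 + 0.415×640 = 1603 kJ/min.
Handling time per unit search time: 0.49×16 + 0.35×17 + 0.247×14 + 0.415×2.5 = 18.29.
Rate = 1603/(1 + 18.29) = 83.14 kJ/min.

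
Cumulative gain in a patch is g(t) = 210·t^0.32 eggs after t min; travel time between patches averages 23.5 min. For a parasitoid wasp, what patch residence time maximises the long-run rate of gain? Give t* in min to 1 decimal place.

11.1 min

Optimal t* satisfies g'(t*) = g(t*)/(T + t*).
g'(t) = 0.32·210·t^-0.68. Setting 0.32·210·t^-0.68 = 210·t^0.32/(23.5+t) gives 0.32(23.5+t) = t, so 0.68·t = 0.32×23.5.
t* = 0.32×23.5/0.68 = 11.06 min.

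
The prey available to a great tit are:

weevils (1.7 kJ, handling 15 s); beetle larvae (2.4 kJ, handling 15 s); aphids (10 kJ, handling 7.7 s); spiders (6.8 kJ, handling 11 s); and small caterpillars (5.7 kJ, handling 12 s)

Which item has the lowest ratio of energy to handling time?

weevils

Profitability E/h (kJ/s): weevils = 1.7/15 = 0.113, beetle larvae = 2.4/15 = 0.16, aphids = 10/7.7 = 1.3, spiders = 6.8/11 = 0.618, small caterpillars = 5.7/12 = 0.475.
Ranked: aphids > spiders > small caterpillars > beetle larvae > weevils.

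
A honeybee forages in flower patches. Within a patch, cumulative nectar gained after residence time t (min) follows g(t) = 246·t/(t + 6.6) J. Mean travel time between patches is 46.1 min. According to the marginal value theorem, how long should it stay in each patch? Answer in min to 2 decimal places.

17.44 min

Maximise g(t)/(T+t): set derivative to zero → g'(t)(T+t) = g(t).
g'(t) = 246·6.6/(t + 6.6)². Setting 246·6.6/(t+6.6)² = 246t/[(t+6.6)(46.1+t)] gives 6.6(46.1+t) = t(t+6.6), so t² = 6.6×46.1 = 304.3.
t* = √304.3 = 17.44 min.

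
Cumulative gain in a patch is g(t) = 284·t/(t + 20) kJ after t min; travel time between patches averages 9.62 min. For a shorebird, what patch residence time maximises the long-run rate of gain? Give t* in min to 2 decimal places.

By the marginal value theorem, leave when the instantaneous gain rate g'(t) equals the habitat-wide average g(t)/(T + t).
g'(t) = 284·20/(t + 20)². Setting 284·20/(t+20)² = 284t/[(t+20)(9.62+t)] gives 20(9.62+t) = t(t+20), so t² = 20×9.62 = 192.4.
t* = √192.4 = 13.87 min.

13.87 min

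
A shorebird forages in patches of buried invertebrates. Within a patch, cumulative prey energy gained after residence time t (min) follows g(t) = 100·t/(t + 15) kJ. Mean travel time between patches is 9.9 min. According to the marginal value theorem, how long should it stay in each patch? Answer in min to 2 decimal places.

12.19 min

By the marginal value theorem, leave when the instantaneous gain rate g'(t) equals the habitat-wide average g(t)/(T + t).
g'(t) = 100·15/(t + 15)². Setting 100·15/(t+15)² = 100t/[(t+15)(9.9+t)] gives 15(9.9+t) = t(t+15), so t² = 15×9.9 = 148.5.
t* = √148.5 = 12.19 min.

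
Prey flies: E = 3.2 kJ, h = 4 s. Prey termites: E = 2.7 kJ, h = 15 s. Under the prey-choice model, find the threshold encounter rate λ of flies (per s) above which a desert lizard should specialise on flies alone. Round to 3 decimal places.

The zero-one rule: include termites iff E₂/h₂ > λE₁/(1+λh₁). Equality gives the switch point.
λE₁h₂ = E₂ + λE₂h₁ ⇒ λ = E₂/(E₁h₂ − E₂h₁) = 2.7/(48 − 10.8) = 0.07258 per s.

0.073 per s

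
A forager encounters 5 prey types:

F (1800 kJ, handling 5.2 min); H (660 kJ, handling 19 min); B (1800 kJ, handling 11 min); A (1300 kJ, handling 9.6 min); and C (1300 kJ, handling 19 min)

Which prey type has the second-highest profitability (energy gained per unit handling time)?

B

Profitability E/h (kJ/min): F = 1800/5.2 = 346, H = 660/19 = 34.7, B = 1800/11 = 164, A = 1300/9.6 = 135, C = 1300/19 = 68.4.
Ranked: F > B > A > C > H.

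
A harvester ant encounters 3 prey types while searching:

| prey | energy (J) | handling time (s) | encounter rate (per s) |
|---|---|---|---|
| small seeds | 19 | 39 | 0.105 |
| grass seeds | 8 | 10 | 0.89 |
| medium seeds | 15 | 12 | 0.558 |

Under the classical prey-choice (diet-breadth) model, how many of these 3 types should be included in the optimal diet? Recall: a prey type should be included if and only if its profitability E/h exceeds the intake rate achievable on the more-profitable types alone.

1

Profitabilities (E/h, J/s): medium seeds 1.25, grass seeds 0.8, small seeds 0.487. Add prey in this order while the next type's profitability exceeds the intake rate on those already taken.
Rate on top 1: 1.088. grass seeds: 0.8 < 1.088 → exclude; stop.
Optimal diet: medium seeds — 1 of 3 types.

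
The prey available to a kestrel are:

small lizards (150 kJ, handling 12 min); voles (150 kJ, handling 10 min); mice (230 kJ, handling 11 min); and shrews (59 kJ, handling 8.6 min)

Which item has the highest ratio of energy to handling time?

mice

In descending order of E/h:
mice: 230/11 = 20.9 kJ/min
voles: 150/10 = 15 kJ/min
small lizards: 150/12 = 12.5 kJ/min
shrews: 59/8.6 = 6.86 kJ/min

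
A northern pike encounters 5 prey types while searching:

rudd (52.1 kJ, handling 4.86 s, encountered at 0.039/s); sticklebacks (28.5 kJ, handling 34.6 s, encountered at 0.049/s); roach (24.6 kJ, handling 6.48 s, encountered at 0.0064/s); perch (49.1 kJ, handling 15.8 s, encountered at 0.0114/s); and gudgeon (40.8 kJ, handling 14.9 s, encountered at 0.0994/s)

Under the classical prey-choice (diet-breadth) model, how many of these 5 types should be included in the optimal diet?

4

E/h in descending order: rudd 10.7, roach 3.8, perch 3.11, gudgeon 2.74, sticklebacks 0.824 kJ/s. The optimal diet is the largest prefix of this list for which every included type satisfies E_i/h_i > R on the types above it.
Rate on top 1: 1.708. roach: 3.8 > 1.708 → include.
Rate on top 2: 1.778. perch: 3.11 > 1.778 → include.
Rate on top 3: 1.948. gudgeon: 2.74 > 1.948 → include.
Rate on top 4: 2.353. sticklebacks: 0.824 < 2.353 → exclude; stop.
Optimal diet: rudd, roach, perch, gudgeon — 4 of 5 types.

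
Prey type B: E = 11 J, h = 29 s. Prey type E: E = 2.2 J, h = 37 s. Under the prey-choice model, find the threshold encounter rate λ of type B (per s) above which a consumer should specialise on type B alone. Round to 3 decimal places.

0.006 per s

At the threshold, the rate on type B alone equals the profitability of type E: λ·11/(1 + λ·29) = 2.2/37 = 0.05946.
Rearranging, λ(11 − 0.05946×29) = 0.05946, so λ = 0.05946/9.276 = 0.00641 per s.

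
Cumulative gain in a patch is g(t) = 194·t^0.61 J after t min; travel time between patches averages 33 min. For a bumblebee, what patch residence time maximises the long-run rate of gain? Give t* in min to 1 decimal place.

51.6 min

Optimal t* satisfies g'(t*) = g(t*)/(T + t*).
g'(t) = 0.61·194·t^-0.39. Setting 0.61·194·t^-0.39 = 194·t^0.61/(33+t) gives 0.61(33+t) = t, so 0.39·t = 0.61×33.
t* = 0.61×33/0.39 = 51.62 min.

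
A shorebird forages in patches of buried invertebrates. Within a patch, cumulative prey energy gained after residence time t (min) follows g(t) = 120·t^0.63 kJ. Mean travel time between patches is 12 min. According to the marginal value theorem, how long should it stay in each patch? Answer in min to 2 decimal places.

20.43 min

By the marginal value theorem, leave when the instantaneous gain rate g'(t) equals the habitat-wide average g(t)/(T + t).
g'(t) = 0.63·120·t^-0.37. Setting 0.63·120·t^-0.37 = 120·t^0.63/(12+t) gives 0.63(12+t) = t, so 0.37·t = 0.63×12.
t* = 0.63×12/0.37 = 20.43 min.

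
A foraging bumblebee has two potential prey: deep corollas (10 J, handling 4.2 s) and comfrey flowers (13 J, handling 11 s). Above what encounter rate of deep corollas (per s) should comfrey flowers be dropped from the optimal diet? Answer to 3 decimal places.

The zero-one rule: include comfrey flowers iff E₂/h₂ > λE₁/(1+λh₁). Equality gives the switch point.
λE₁h₂ = E₂ + λE₂h₁ ⇒ λ = E₂/(E₁h₂ − E₂h₁) = 13/(110 − 54.6) = 0.2347 per s.

0.235 per s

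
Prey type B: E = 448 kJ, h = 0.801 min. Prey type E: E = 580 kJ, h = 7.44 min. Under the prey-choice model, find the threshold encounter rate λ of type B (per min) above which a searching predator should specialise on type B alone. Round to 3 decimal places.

Drop type E once their profitability E₂/h₂ falls below the rate achievable on type B alone: E₂/h₂ = λE₁/(1 + λh₁).
Solve for λ: λE₁h₂ = E₂(1 + λh₁) → λ(E₁h₂ − E₂h₁) = E₂ → λ = E₂/(E₁h₂ − E₂h₁).
λ = 580/(448×7.44 − 580×0.801) = 580/2869 = 0.2022 per min.

0.202 per min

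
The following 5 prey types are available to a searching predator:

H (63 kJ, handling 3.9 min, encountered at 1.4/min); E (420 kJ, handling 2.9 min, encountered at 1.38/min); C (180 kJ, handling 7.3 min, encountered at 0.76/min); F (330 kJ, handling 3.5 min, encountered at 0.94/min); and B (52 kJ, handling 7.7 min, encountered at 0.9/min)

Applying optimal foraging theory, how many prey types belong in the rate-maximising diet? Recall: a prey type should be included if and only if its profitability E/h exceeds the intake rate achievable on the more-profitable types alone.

Rank by E/h (kJ/min): E 145, F 94.3, C 24.7, H 16.2, B 6.75. Include each in turn until the next type's E/h falls below the running intake rate.
Rate on top 1: 115.9. F: 94.3 < 115.9 → exclude; stop.
Optimal diet: E — 1 of 5 types.

1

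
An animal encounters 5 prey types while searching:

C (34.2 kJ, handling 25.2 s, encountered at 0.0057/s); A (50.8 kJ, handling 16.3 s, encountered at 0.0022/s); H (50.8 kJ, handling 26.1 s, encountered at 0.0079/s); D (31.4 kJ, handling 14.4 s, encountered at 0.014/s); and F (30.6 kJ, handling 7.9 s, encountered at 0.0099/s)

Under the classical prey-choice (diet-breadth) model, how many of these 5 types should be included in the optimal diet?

Rank by E/h (kJ/s): F 3.87, A 3.12, D 2.18, H 1.95, C 1.36. Include each in turn until the next type's E/h falls below the running intake rate.
Rate on top 1: 0.281. A: 3.12 > 0.281 → include.
Rate on top 2: 0.3722. D: 2.18 > 0.3722 → include.
Rate on top 3: 0.6493. H: 1.95 > 0.6493 → include.
Rate on top 4: 0.8251. C: 1.36 > 0.8251 → include.
Optimal diet: F, A, D, H, C — 5 of 5 types.

5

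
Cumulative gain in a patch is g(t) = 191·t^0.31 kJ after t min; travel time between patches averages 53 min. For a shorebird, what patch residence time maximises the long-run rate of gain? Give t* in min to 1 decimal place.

23.8 min

Optimal t* satisfies g'(t*) = g(t*)/(T + t*).
g'(t) = 0.31·191·t^-0.69. Setting 0.31·191·t^-0.69 = 191·t^0.31/(53+t) gives 0.31(53+t) = t, so 0.69·t = 0.31×53.
t* = 0.31×53/0.69 = 23.81 min.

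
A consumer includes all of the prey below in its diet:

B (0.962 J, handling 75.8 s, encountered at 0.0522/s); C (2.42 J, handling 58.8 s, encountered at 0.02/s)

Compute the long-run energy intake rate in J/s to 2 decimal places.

Energy encountered per unit search time: 0.0522×0.962 + 0.02×2.42 = 0.09862 J/s.
Handling time per unit search time: 0.0522×75.8 + 0.02×58.8 = 5.133.
Rate = 0.09862/(1 + 5.133) = 0.01608 J/s.

0.02 J/s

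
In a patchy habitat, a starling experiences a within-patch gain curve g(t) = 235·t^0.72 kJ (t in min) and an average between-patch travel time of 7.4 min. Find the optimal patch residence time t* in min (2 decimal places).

Maximise g(t)/(T+t): set derivative to zero → g'(t)(T+t) = g(t).
g'(t) = 0.72·235·t^-0.28. Setting 0.72·235·t^-0.28 = 235·t^0.72/(7.4+t) gives 0.72(7.4+t) = t, so 0.28·t = 0.72×7.4.
t* = 0.72×7.4/0.28 = 19.03 min.

19.03 min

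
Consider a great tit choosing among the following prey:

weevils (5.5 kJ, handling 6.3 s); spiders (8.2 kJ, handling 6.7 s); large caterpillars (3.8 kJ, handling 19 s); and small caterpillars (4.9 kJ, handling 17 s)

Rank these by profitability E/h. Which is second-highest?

weevils

Profitability E/h (kJ/s): weevils = 5.5/6.3 = 0.873, spiders = 8.2/6.7 = 1.22, large caterpillars = 3.8/19 = 0.2, small caterpillars = 4.9/17 = 0.288.
Ranked: spiders > weevils > small caterpillars > large caterpillars.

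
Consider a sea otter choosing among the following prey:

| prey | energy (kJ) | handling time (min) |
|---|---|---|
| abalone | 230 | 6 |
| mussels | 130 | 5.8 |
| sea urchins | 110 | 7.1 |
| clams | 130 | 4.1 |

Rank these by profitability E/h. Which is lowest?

Profitability E/h (kJ/min): abalone = 230/6 = 38.3, mussels = 130/5.8 = 22.4, sea urchins = 110/7.1 = 15.5, clams = 130/4.1 = 31.7.
Ranked: abalone > clams > mussels > sea urchins.

sea urchins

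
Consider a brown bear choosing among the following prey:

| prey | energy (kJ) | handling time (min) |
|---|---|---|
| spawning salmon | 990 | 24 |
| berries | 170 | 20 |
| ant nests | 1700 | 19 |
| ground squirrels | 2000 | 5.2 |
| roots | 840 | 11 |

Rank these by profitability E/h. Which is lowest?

berries

Profitability E/h (kJ/min): spawning salmon = 990/24 = 41.2, berries = 170/20 = 8.5, ant nests = 1700/19 = 89.5, ground squirrels = 2000/5.2 = 385, roots = 840/11 = 76.4.
Ranked: ground squirrels > ant nests > roots > spawning salmon > berries.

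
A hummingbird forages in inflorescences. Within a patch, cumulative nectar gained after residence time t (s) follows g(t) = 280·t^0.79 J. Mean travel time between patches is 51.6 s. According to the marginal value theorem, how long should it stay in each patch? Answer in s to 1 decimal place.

By the marginal value theorem, leave when the instantaneous gain rate g'(t) equals the habitat-wide average g(t)/(T + t).
g'(t) = 0.79·280·t^-0.21. Setting 0.79·280·t^-0.21 = 280·t^0.79/(51.6+t) gives 0.79(51.6+t) = t, so 0.21·t = 0.79×51.6.
t* = 0.79×51.6/0.21 = 194.1 s.

194.1 s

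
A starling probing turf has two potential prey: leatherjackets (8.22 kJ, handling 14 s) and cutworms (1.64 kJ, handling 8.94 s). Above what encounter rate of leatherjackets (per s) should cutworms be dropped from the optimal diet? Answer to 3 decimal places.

At the threshold, the rate on leatherjackets alone equals the profitability of cutworms: λ·8.22/(1 + λ·14) = 1.64/8.94 = 0.1834.
Rearranging, λ(8.22 − 0.1834×14) = 0.1834, so λ = 0.1834/5.652 = 0.03246 per s.

0.032 per s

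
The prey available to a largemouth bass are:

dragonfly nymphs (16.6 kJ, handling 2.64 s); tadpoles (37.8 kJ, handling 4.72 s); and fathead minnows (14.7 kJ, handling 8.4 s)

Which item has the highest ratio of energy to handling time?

In descending order of E/h:
tadpoles: 37.8/4.72 = 8.01 kJ/s
dragonfly nymphs: 16.6/2.64 = 6.29 kJ/s
fathead minnows: 14.7/8.4 = 1.75 kJ/s

tadpoles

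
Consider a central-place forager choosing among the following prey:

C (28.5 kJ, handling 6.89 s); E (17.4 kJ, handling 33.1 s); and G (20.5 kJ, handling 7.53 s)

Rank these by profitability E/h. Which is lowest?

E

In descending order of E/h:
C: 28.5/6.89 = 4.14 kJ/s
G: 20.5/7.53 = 2.72 kJ/s
E: 17.4/33.1 = 0.526 kJ/s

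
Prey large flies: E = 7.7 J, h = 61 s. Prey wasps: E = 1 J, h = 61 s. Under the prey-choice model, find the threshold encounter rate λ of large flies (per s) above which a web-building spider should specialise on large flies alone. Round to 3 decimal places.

Drop wasps once their profitability E₂/h₂ falls below the rate achievable on large flies alone: E₂/h₂ = λE₁/(1 + λh₁).
Solve for λ: λE₁h₂ = E₂(1 + λh₁) → λ(E₁h₂ − E₂h₁) = E₂ → λ = E₂/(E₁h₂ − E₂h₁).
λ = 1/(7.7×61 − 1×61) = 1/408.7 = 0.002447 per s.

0.002 per s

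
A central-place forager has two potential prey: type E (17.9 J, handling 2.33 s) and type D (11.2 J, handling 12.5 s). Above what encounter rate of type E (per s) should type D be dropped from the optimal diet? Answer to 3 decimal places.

The zero-one rule: include type D iff E₂/h₂ > λE₁/(1+λh₁). Equality gives the switch point.
λE₁h₂ = E₂ + λE₂h₁ ⇒ λ = E₂/(E₁h₂ − E₂h₁) = 11.2/(223.7 − 26.1) = 0.05666 per s.

0.057 per s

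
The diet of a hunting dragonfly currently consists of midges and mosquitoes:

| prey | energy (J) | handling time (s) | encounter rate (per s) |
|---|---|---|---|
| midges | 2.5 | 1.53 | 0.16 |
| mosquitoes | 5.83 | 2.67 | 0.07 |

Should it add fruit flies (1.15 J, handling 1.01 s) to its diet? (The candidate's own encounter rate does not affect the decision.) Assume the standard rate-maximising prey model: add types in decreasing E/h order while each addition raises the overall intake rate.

Yes

Intake rate on the current diet: R = (0.16×2.5 + 0.07×5.83) / (1 + 0.16×1.53 + 0.07×2.67) = 0.8081/1.432 = 0.5644 J/s.
fruit flies: E/h = 1.15/1.01 = 1.139 J/s.
1.139 > 0.5644, so adding fruit flies raises the average — include it.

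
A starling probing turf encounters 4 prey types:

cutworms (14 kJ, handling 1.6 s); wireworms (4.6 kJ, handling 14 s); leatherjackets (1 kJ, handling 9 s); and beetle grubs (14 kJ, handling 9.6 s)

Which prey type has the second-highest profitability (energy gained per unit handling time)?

In descending order of E/h:
cutworms: 14/1.6 = 8.75 kJ/s
beetle grubs: 14/9.6 = 1.46 kJ/s
wireworms: 4.6/14 = 0.329 kJ/s
leatherjackets: 1/9 = 0.111 kJ/s

beetle grubs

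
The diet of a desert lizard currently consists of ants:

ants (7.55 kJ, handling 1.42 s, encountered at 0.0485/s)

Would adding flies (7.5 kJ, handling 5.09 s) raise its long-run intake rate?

On ants alone, R = ΣλE/(1+Σλh) = 0.3662/1.069 = 0.3426 kJ/s.
flies: E/h = 7.5/5.09 = 1.473 kJ/s.
Since 1.473 > R, including flies increases the long-run rate.

Yes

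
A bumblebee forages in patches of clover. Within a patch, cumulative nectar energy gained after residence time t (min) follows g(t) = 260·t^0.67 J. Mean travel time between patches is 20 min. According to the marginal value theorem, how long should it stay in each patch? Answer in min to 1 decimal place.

By the marginal value theorem, leave when the instantaneous gain rate g'(t) equals the habitat-wide average g(t)/(T + t).
g'(t) = 0.67·260·t^-0.33. Setting 0.67·260·t^-0.33 = 260·t^0.67/(20+t) gives 0.67(20+t) = t, so 0.33·t = 0.67×20.
t* = 0.67×20/0.33 = 40.61 min.

40.6 min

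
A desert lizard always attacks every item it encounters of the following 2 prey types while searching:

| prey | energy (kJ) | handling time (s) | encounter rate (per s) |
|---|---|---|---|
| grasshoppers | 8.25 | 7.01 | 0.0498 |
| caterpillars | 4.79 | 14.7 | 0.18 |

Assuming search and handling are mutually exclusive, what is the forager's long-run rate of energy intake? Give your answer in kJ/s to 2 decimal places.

Energy encountered per unit search time: 0.0498×8.25 + 0.18×4.79 = 1.273 kJ/s.
Handling time per unit search time: 0.0498×7.01 + 0.18×14.7 = 2.995.
Rate = 1.273/(1 + 2.995) = 0.3187 kJ/s.

0.32 kJ/s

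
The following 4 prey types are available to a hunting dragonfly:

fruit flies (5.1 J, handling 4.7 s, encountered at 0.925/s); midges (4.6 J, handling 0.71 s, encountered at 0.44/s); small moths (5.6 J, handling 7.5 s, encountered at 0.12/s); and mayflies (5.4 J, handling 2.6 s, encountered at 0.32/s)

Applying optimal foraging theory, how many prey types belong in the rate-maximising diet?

Rank by E/h (J/s): midges 6.48, mayflies 2.08, fruit flies 1.09, small moths 0.747. Include each in turn until the next type's E/h falls below the running intake rate.
Rate on top 1: 1.542. mayflies: 2.08 > 1.542 → include.
Rate on top 2: 1.75. fruit flies: 1.09 < 1.75 → exclude; stop.
Optimal diet: midges, mayflies — 2 of 4 types.

2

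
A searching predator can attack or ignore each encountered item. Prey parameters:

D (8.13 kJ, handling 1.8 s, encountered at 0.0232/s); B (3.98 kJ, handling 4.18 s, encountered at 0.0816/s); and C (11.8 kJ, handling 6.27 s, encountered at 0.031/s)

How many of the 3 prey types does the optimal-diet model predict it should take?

3

E/h in descending order: D 4.52, C 1.88, B 0.952 kJ/s. The optimal diet is the largest prefix of this list for which every included type satisfies E_i/h_i > R on the types above it.
Rate on top 1: 0.1811. C: 1.88 > 0.1811 → include.
Rate on top 2: 0.4485. B: 0.952 > 0.4485 → include.
Optimal diet: D, C, B — 3 of 3 types.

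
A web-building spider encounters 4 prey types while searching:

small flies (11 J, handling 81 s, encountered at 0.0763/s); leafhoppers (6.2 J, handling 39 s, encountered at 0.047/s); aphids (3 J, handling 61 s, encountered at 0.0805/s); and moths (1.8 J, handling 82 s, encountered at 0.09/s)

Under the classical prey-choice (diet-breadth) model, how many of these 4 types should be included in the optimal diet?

2

Rank by E/h (J/s): leafhoppers 0.159, small flies 0.136, aphids 0.0492, moths 0.022. Include each in turn until the next type's E/h falls below the running intake rate.
Rate on top 1: 0.1029. small flies: 0.136 > 0.1029 → include.
Rate on top 2: 0.1254. aphids: 0.0492 < 0.1254 → exclude; stop.
Optimal diet: leafhoppers, small flies — 2 of 4 types.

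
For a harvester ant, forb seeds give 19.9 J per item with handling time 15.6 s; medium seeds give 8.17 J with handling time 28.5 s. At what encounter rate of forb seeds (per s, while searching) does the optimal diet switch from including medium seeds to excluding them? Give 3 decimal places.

At the threshold, the rate on forb seeds alone equals the profitability of medium seeds: λ·19.9/(1 + λ·15.6) = 8.17/28.5 = 0.2867.
Rearranging, λ(19.9 − 0.2867×15.6) = 0.2867, so λ = 0.2867/15.43 = 0.01858 per s.

0.019 per s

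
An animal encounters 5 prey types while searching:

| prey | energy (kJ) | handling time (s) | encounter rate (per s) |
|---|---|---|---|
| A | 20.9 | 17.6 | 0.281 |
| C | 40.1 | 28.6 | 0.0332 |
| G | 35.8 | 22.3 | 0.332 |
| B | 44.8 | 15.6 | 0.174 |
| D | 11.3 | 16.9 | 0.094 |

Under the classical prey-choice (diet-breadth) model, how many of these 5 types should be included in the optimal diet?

E/h in descending order: B 2.87, G 1.61, C 1.4, A 1.19, D 0.669 kJ/s. The optimal diet is the largest prefix of this list for which every included type satisfies E_i/h_i > R on the types above it.
Rate on top 1: 2.099. G: 1.61 < 2.099 → exclude; stop.
Optimal diet: B — 1 of 5 types.

1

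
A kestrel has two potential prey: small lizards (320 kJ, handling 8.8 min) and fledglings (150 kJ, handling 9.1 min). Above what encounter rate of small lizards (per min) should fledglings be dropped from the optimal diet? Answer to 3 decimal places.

At the threshold, the rate on small lizards alone equals the profitability of fledglings: λ·320/(1 + λ·8.8) = 150/9.1 = 16.48.
Rearranging, λ(320 − 16.48×8.8) = 16.48, so λ = 16.48/174.9 = 0.09422 per min.

0.094 per min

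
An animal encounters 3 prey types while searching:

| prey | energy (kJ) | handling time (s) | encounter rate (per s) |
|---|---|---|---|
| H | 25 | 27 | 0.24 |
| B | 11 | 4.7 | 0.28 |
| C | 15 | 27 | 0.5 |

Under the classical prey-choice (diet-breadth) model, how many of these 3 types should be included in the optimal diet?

Profitabilities (E/h, kJ/s): B 2.34, H 0.926, C 0.556. Add prey in this order while the next type's profitability exceeds the intake rate on those already taken.
Rate on top 1: 1.33. H: 0.926 < 1.33 → exclude; stop.
Optimal diet: B — 1 of 3 types.

1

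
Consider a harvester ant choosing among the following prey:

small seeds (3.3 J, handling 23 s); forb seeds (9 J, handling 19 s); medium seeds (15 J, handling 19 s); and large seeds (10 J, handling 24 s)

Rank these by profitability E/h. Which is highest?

Profitability E/h (J/s): small seeds = 3.3/23 = 0.143, forb seeds = 9/19 = 0.474, medium seeds = 15/19 = 0.789, large seeds = 10/24 = 0.417.
Ranked: medium seeds > forb seeds > large seeds > small seeds.

medium seeds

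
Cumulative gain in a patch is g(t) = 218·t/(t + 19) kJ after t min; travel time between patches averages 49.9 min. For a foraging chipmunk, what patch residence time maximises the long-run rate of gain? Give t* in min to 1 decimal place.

Maximise g(t)/(T+t): set derivative to zero → g'(t)(T+t) = g(t).
g'(t) = 218·19/(t + 19)². Setting 218·19/(t+19)² = 218t/[(t+19)(49.9+t)] gives 19(49.9+t) = t(t+19), so t² = 19×49.9 = 948.1.
t* = √948.1 = 30.79 min.

30.8 min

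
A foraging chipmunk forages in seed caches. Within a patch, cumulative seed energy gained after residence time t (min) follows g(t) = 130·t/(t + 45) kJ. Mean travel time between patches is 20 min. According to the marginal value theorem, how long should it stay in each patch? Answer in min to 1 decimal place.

30.0 min

Optimal t* satisfies g'(t*) = g(t*)/(T + t*).
g'(t) = 130·45/(t + 45)². Setting 130·45/(t+45)² = 130t/[(t+45)(20+t)] gives 45(20+t) = t(t+45), so t² = 45×20 = 900.
t* = √900 = 30 min.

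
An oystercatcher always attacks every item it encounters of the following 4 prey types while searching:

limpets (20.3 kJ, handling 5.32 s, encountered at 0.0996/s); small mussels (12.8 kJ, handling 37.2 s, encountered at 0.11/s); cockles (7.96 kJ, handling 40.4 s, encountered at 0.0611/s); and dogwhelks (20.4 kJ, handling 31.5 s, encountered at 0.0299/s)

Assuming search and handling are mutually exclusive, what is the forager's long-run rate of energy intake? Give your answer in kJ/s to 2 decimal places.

Energy encountered per unit search time: 0.0996×20.3 + 0.11×12.8 + 0.0611×7.96 + 0.0299×20.4 = 4.526 kJ/s.
Handling time per unit search time: 0.0996×5.32 + 0.11×37.2 + 0.0611×40.4 + 0.0299×31.5 = 8.032.
Rate = 4.526/(1 + 8.032) = 0.5011 kJ/s.

0.50 kJ/s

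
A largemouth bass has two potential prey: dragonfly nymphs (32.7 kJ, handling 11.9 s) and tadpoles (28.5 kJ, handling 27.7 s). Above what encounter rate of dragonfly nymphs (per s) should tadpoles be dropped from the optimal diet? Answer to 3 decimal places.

The zero-one rule: include tadpoles iff E₂/h₂ > λE₁/(1+λh₁). Equality gives the switch point.
λE₁h₂ = E₂ + λE₂h₁ ⇒ λ = E₂/(E₁h₂ − E₂h₁) = 28.5/(905.8 − 339.2) = 0.0503 per s.

0.050 per s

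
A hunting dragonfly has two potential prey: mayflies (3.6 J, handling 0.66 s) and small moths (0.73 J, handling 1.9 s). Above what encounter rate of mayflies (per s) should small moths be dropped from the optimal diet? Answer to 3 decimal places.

0.115 per s

Drop small moths once their profitability E₂/h₂ falls below the rate achievable on mayflies alone: E₂/h₂ = λE₁/(1 + λh₁).
Solve for λ: λE₁h₂ = E₂(1 + λh₁) → λ(E₁h₂ − E₂h₁) = E₂ → λ = E₂/(E₁h₂ − E₂h₁).
λ = 0.73/(3.6×1.9 − 0.73×0.66) = 0.73/6.358 = 0.1148 per s.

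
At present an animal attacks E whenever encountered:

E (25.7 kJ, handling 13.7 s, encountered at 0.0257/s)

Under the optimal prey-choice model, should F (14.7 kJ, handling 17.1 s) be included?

Current rate: (0.0257×25.7)/(1 + 0.0257×13.7) = 0.4885 kJ/s.
Profitability of F: 14.7/17.1 = 0.8596 kJ/s.
Since 0.8596 > R, including F increases the long-run rate.

Yes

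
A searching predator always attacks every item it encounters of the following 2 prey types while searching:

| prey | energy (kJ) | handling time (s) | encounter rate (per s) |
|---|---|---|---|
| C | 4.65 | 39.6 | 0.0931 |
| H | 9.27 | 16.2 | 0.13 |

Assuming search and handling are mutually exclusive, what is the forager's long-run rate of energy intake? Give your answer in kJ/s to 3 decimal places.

0.241 kJ/s

Energy encountered per unit search time: 0.0931×4.65 + 0.13×9.27 = 1.638 kJ/s.
Handling time per unit search time: 0.0931×39.6 + 0.13×16.2 = 5.793.
Rate = 1.638/(1 + 5.793) = 0.2411 kJ/s.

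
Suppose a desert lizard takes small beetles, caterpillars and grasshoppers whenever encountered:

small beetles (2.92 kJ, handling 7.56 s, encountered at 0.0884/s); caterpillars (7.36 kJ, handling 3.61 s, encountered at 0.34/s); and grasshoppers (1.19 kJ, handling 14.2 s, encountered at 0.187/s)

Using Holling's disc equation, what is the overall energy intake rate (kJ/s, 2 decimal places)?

Energy encountered per unit search time: 0.0884×2.92 + 0.34×7.36 + 0.187×1.19 = 2.983 kJ/s.
Handling time per unit search time: 0.0884×7.56 + 0.34×3.61 + 0.187×14.2 = 4.551.
Rate = 2.983/(1 + 4.551) = 0.5374 kJ/s.

0.54 kJ/s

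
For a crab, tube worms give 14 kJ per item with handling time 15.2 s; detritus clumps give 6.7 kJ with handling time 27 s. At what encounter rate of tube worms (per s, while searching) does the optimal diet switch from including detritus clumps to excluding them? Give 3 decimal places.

Drop detritus clumps once their profitability E₂/h₂ falls below the rate achievable on tube worms alone: E₂/h₂ = λE₁/(1 + λh₁).
Solve for λ: λE₁h₂ = E₂(1 + λh₁) → λ(E₁h₂ − E₂h₁) = E₂ → λ = E₂/(E₁h₂ − E₂h₁).
λ = 6.7/(14×27 − 6.7×15.2) = 6.7/276.2 = 0.02426 per s.

0.024 per s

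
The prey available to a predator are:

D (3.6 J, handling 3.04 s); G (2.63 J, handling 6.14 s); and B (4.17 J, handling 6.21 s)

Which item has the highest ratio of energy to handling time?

In descending order of E/h:
D: 3.6/3.04 = 1.18 J/s
B: 4.17/6.21 = 0.671 J/s
G: 2.63/6.14 = 0.428 J/s

D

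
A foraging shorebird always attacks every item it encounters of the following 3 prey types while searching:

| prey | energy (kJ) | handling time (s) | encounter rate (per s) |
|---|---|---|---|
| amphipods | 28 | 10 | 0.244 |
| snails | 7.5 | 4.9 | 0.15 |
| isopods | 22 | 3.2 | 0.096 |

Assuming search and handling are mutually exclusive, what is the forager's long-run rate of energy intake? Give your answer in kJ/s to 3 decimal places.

Energy encountered per unit search time: 0.244×28 + 0.15×7.5 + 0.096×22 = 10.07 kJ/s.
Handling time per unit search time: 0.244×10 + 0.15×4.9 + 0.096×3.2 = 3.482.
Rate = 10.07/(1 + 3.482) = 2.246 kJ/s.

2.246 kJ/s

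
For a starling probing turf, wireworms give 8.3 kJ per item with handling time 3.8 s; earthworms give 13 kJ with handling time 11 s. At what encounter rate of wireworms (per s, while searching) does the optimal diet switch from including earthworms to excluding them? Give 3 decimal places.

0.310 per s

At the threshold, the rate on wireworms alone equals the profitability of earthworms: λ·8.3/(1 + λ·3.8) = 13/11 = 1.182.
Rearranging, λ(8.3 − 1.182×3.8) = 1.182, so λ = 1.182/3.809 = 0.3103 per s.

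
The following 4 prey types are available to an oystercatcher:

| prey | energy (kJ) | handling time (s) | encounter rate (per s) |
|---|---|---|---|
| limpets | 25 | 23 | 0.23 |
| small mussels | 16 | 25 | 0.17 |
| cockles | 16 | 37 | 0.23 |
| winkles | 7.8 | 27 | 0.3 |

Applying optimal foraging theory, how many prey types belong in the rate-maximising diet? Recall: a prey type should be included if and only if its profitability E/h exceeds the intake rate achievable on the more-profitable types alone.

1

E/h in descending order: limpets 1.09, small mussels 0.64, cockles 0.432, winkles 0.289 kJ/s. The optimal diet is the largest prefix of this list for which every included type satisfies E_i/h_i > R on the types above it.
Rate on top 1: 0.9141. small mussels: 0.64 < 0.9141 → exclude; stop.
Optimal diet: limpets — 1 of 4 types.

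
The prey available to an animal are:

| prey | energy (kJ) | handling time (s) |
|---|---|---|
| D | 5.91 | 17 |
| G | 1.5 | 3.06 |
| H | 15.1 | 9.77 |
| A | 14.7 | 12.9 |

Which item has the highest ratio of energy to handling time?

H

Profitability E/h (kJ/s): D = 5.91/17 = 0.348, G = 1.5/3.06 = 0.49, H = 15.1/9.77 = 1.55, A = 14.7/12.9 = 1.14.
Ranked: H > A > G > D.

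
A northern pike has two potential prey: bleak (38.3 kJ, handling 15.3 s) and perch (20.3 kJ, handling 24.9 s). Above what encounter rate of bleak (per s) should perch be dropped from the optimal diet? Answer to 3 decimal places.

0.032 per s

At the threshold, the rate on bleak alone equals the profitability of perch: λ·38.3/(1 + λ·15.3) = 20.3/24.9 = 0.8153.
Rearranging, λ(38.3 − 0.8153×15.3) = 0.8153, so λ = 0.8153/25.83 = 0.03157 per s.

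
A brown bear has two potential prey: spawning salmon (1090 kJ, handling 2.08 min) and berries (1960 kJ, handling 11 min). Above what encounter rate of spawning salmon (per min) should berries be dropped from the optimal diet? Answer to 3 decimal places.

The zero-one rule: include berries iff E₂/h₂ > λE₁/(1+λh₁). Equality gives the switch point.
λE₁h₂ = E₂ + λE₂h₁ ⇒ λ = E₂/(E₁h₂ − E₂h₁) = 1960/(1.199e+04 − 4077) = 0.2477 per min.

0.248 per min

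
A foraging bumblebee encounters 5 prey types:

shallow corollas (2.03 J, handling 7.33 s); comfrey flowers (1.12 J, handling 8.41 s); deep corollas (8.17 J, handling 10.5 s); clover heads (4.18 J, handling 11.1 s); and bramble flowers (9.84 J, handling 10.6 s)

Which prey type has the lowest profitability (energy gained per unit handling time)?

comfrey flowers

Profitability E/h (J/s): shallow corollas = 2.03/7.33 = 0.277, comfrey flowers = 1.12/8.41 = 0.133, deep corollas = 8.17/10.5 = 0.778, clover heads = 4.18/11.1 = 0.377, bramble flowers = 9.84/10.6 = 0.928.
Ranked: bramble flowers > deep corollas > clover heads > shallow corollas > comfrey flowers.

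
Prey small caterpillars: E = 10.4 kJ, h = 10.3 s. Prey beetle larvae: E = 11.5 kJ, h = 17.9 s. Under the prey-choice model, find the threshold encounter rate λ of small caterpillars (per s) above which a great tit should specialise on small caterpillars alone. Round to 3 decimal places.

0.170 per s

The zero-one rule: include beetle larvae iff E₂/h₂ > λE₁/(1+λh₁). Equality gives the switch point.
λE₁h₂ = E₂ + λE₂h₁ ⇒ λ = E₂/(E₁h₂ − E₂h₁) = 11.5/(186.2 − 118.5) = 0.1698 per s.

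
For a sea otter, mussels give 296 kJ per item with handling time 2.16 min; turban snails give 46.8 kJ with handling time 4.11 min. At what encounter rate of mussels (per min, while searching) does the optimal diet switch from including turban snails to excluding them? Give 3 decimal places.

Drop turban snails once their profitability E₂/h₂ falls below the rate achievable on mussels alone: E₂/h₂ = λE₁/(1 + λh₁).
Solve for λ: λE₁h₂ = E₂(1 + λh₁) → λ(E₁h₂ − E₂h₁) = E₂ → λ = E₂/(E₁h₂ − E₂h₁).
λ = 46.8/(296×4.11 − 46.8×2.16) = 46.8/1115 = 0.04196 per min.

0.042 per min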